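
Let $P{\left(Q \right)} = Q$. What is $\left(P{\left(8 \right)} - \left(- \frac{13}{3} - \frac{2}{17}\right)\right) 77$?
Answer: $\frac{48895}{51} \approx 958.73$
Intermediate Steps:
$\left(P{\left(8 \right)} - \left(- \frac{13}{3} - \frac{2}{17}\right)\right) 77 = \left(8 - \left(- \frac{13}{3} - \frac{2}{17}\right)\right) 77 = \left(8 - - \frac{227}{51}\right) 77 = \left(8 + \left(\frac{2}{17} + \frac{13}{3}\right)\right) 77 = \left(8 + \frac{227}{51}\right) 77 = \frac{635}{51} \cdot 77 = \frac{48895}{51}$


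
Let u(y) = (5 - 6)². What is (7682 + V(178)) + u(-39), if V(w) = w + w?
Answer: 8039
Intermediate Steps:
V(w) = 2*w
u(y) = 1 (u(y) = (-1)² = 1)
(7682 + V(178)) + u(-39) = (7682 + 2*178) + 1 = (7682 + 356) + 1 = 8038 + 1 = 8039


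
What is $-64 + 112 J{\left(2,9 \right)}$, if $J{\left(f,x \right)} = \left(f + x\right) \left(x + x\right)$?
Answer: $22112$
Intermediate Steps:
$J{\left(f,x \right)} = 2 x \left(f + x\right)$ ($J{\left(f,x \right)} = \left(f + x\right) 2 x = 2 x \left(f + x\right)$)
$-64 + 112 J{\left(2,9 \right)} = -64 + 112 \cdot 2 \cdot 9 \left(2 + 9\right) = -64 + 112 \cdot 2 \cdot 9 \cdot 11 = -64 + 112 \cdot 198 = -64 + 22176 = 22112$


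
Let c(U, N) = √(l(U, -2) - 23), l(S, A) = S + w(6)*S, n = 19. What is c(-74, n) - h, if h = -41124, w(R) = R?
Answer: 41124 + I*√541 ≈ 41124.0 + 23.259*I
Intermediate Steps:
l(S, A) = 7*S (l(S, A) = S + 6*S = 7*S)
c(U, N) = √(-23 + 7*U) (c(U, N) = √(7*U - 23) = √(-23 + 7*U))
c(-74, n) - h = √(-23 + 7*(-74)) - 1*(-41124) = √(-23 - 518) + 41124 = √(-541) + 41124 = I*√541 + 41124 = 41124 + I*√541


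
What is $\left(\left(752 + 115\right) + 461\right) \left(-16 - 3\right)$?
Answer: $-25232$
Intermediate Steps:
$\left(\left(752 + 115\right) + 461\right) \left(-16 - 3\right) = \left(867 + 461\right) \left(-19\right) = 1328 \left(-19\right) = -25232$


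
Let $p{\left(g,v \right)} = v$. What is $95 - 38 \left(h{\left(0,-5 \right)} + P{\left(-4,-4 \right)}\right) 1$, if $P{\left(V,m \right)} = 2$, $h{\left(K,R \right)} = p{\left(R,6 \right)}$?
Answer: $-209$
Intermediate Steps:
$h{\left(K,R \right)} = 6$
$95 - 38 \left(h{\left(0,-5 \right)} + P{\left(-4,-4 \right)}\right) 1 = 95 - 38 \left(6 + 2\right) 1 = 95 - 38 \cdot 8 \cdot 1 = 95 - 304 = -209$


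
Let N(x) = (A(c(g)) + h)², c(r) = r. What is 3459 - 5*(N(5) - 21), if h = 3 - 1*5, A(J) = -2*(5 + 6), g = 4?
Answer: 684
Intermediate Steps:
A(J) = -22 (A(J) = -2*11 = -22)
h = -2 (h = 3 - 5 = -2)
N(x) = 576 (N(x) = (-22 - 2)² = (-24)² = 576)
3459 - 5*(N(5) - 21) = 3459 - 5*(576 - 21) = 3459 - 5*555 = 3459 - 2775 = 684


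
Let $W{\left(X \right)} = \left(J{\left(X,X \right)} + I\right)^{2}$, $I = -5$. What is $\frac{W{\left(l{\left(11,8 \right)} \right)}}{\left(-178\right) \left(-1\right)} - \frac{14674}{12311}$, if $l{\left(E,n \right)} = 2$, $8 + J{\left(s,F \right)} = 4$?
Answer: $- \frac{1614781}{2191358} \approx -0.73689$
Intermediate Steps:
$J{\left(s,F \right)} = -4$ ($J{\left(s,F \right)} = -8 + 4 = -4$)
$W{\left(X \right)} = 81$ ($W{\left(X \right)} = \left(-4 - 5\right)^{2} = \left(-9\right)^{2} = 81$)
$\frac{W{\left(l{\left(11,8 \right)} \right)}}{\left(-178\right) \left(-1\right)} - \frac{14674}{12311} = \frac{81}{\left(-178\right) \left(-1\right)} - \frac{14674}{12311} = \frac{81}{178} - \frac{14674}{12311} = - \frac{1614781}{2191358}$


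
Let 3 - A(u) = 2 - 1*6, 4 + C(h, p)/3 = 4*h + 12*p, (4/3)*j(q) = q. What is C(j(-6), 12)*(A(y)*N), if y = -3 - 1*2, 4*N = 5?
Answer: 6405/2 ≈ 3202.5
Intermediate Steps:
N = 5/4 (N = (¼)*5 = 5/4 ≈ 1.2500)
j(q) = 3*q/4
C(h, p) = -12 + 12*h + 36*p (C(h, p) = -12 + 3*(4*h + 12*p) = -12 + (12*h + 36*p) = -12 + 12*h + 36*p)
y = -5 (y = -3 - 2 = -5)
A(u) = 7 (A(u) = 3 - (2 - 1*6) = 3 - (2 - 6) = 3 - 1*(-4) = 3 + 4 = 7)
C(j(-6), 12)*(A(y)*N) = (-12 + 12*((¾)*(-6)) + 36*12)*(7*(5/4)) = (-12 + 12*(-9/2) + 432)*(35/4) = (-12 - 54 + 432)*(35/4) = 366*(35/4) = 6405/2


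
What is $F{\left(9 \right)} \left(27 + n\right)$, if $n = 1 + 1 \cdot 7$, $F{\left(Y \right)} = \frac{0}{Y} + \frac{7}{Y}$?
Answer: $\frac{245}{9} \approx 27.222$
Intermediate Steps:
$F{\left(Y \right)} = \frac{7}{Y}$ ($F{\left(Y \right)} = 0 + \frac{7}{Y} = \frac{7}{Y}$)
$n = 8$ ($n = 1 + 7 = 8$)
$F{\left(9 \right)} \left(27 + n\right) = \frac{7}{9} \left(27 + 8\right) = 7 \cdot \frac{1}{9} \cdot 35 = \frac{7}{9} \cdot 35 = \frac{245}{9}$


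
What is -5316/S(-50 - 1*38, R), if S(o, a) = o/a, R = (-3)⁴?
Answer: 107649/22 ≈ 4893.1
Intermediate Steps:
R = 81
-5316/S(-50 - 1*38, R) = -5316*81/(-50 - 1*38) = -5316*81/(-50 - 38) = -5316/((-88*1/81)) = -5316/(-88/81) = -5316*(-81/88) = 107649/22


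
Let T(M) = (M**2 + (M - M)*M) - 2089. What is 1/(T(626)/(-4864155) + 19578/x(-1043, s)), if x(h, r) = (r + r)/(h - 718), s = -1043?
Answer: 1691104555/27949994688218 ≈ 6.0505e-5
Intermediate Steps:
x(h, r) = 2*r/(-718 + h) (x(h, r) = (2*r)/(-718 + h) = 2*r/(-718 + h))
T(M) = -2089 + M**2 (T(M) = (M**2 + 0*M) - 2089 = (M**2 + 0) - 2089 = M**2 - 2089 = -2089 + M**2)
1/(T(626)/(-4864155) + 19578/x(-1043, s)) = 1/((-2089 + 626**2)/(-4864155) + 19578/((2*(-1043)/(-718 - 1043)))) = 1/((-2089 + 391876)*(-1/4864155) + 19578/((2*(-1043)/(-1761)))) = 1/(389787*(-1/4864155) + 19578/((2*(-1043)*(-1/1761)))) = 1/(-129929/1621385 + 19578/(2086/1761)) = 1/(-129929/1621385 + 19578*(1761/2086)) = 1/(-129929/1621385 + 17238429/1043) = 1/(27949994688218/1691104555) = 1691104555/27949994688218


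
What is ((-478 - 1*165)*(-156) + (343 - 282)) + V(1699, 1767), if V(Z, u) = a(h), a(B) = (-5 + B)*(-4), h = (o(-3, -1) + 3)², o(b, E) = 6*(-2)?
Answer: 100065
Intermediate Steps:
o(b, E) = -12
h = 81 (h = (-12 + 3)² = (-9)² = 81)
a(B) = 20 - 4*B
V(Z, u) = -304 (V(Z, u) = 20 - 4*81 = 20 - 324 = -304)
((-478 - 1*165)*(-156) + (343 - 282)) + V(1699, 1767) = ((-478 - 1*165)*(-156) + (343 - 282)) - 304 = ((-478 - 165)*(-156) + 61) - 304 = (-643*(-156) + 61) - 304 = (100308 + 61) - 304 = 100369 - 304 = 100065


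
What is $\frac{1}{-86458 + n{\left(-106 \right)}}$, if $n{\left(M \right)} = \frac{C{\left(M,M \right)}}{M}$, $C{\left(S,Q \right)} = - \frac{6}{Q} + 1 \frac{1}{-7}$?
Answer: $- \frac{19663}{1700023638} \approx -1.1566 \cdot 10^{-5}$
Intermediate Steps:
$C{\left(S,Q \right)} = - \frac{1}{7} - \frac{6}{Q}$ ($C{\left(S,Q \right)} = - \frac{6}{Q} + 1 \left(- \frac{1}{7}\right) = - \frac{6}{Q} - \frac{1}{7} = - \frac{1}{7} - \frac{6}{Q}$)
$n{\left(M \right)} = \frac{-42 - M}{7 M^{2}}$ ($n{\left(M \right)} = \frac{\frac{1}{7} \frac{1}{M} \left(-42 - M\right)}{M} = \frac{-42 - M}{7 M^{2}}$)
$\frac{1}{-86458 + n{\left(-106 \right)}} = \frac{1}{-86458 + \frac{-42 - -106}{7 \cdot 11236}} = \frac{1}{-86458 + \frac{1}{7} \cdot \frac{1}{11236} \left(-42 + 106\right)} = \frac{1}{-86458 + \frac{1}{7} \cdot \frac{1}{11236} \cdot 64} = \frac{1}{-86458 + \frac{16}{19663}} = \frac{1}{- \frac{1700023638}{19663}} = - \frac{19663}{1700023638}$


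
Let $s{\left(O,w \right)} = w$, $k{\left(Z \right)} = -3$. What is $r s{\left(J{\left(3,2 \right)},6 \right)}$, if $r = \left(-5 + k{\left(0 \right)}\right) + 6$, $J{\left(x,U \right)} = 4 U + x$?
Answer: $-12$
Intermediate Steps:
$J{\left(x,U \right)} = x + 4 U$
$r = -2$ ($r = \left(-5 - 3\right) + 6 = -8 + 6 = -2$)
$r s{\left(J{\left(3,2 \right)},6 \right)} = \left(-2\right) 6 = -12$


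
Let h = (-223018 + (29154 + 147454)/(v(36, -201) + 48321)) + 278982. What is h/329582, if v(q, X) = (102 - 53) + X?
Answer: 1347953262/7937817679 ≈ 0.16981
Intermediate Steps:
v(q, X) = 49 + X
h = 2695906524/48169 (h = (-223018 + (29154 + 147454)/((49 - 201) + 48321)) + 278982 = (-223018 + 176608/(-152 + 48321)) + 278982 = (-223018 + 176608/48169) + 278982 = -10742377434/48169 + 278982 = 2695906524/48169 ≈ 55968.)
h/329582 = (2695906524/48169)/329582 = (2695906524/48169)*(1/329582) = 1347953262/7937817679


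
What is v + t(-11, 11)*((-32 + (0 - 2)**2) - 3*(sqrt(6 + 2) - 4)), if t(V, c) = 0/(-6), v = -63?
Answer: -63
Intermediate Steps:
t(V, c) = 0 (t(V, c) = 0*(-1/6) = 0)
v + t(-11, 11)*((-32 + (0 - 2)**2) - 3*(sqrt(6 + 2) - 4)) = -63 + 0*((-32 + (0 - 2)**2) - 3*(sqrt(6 + 2) - 4)) = -63 + 0*((-32 + (-2)**2) - 3*(sqrt(8) - 4)) = -63 + 0*((-32 + 4) - 3*(2*sqrt(2) - 4)) = -63 + 0*(-28 - 3*(-4 + 2*sqrt(2))) = -63 + 0*(-28 + (12 - 6*sqrt(2))) = -63 + 0*(-16 - 6*sqrt(2)) = -63 + 0 = -63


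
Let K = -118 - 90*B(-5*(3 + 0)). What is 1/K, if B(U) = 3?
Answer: -1/388 ≈ -0.0025773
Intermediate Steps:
K = -388 (K = -118 - 90*3 = -118 - 270 = -388)
1/K = 1/(-388) = -1/388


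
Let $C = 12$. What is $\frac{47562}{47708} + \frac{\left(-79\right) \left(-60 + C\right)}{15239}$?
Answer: $\frac{452853027}{363511106} \approx 1.2458$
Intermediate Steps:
$\frac{47562}{47708} + \frac{\left(-79\right) \left(-60 + C\right)}{15239} = \frac{47562}{47708} + \frac{\left(-79\right) \left(-60 + 12\right)}{15239} = 47562 \cdot \frac{1}{47708} + \left(-79\right) \left(-48\right) \frac{1}{15239} = \frac{23781}{23854} + 3792 \cdot \frac{1}{15239} = \frac{23781}{23854} + \frac{3792}{15239} = \frac{452853027}{363511106}$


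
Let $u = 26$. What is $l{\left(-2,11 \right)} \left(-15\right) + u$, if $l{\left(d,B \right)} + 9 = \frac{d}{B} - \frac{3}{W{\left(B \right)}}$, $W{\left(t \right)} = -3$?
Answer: $\frac{1636}{11} \approx 148.73$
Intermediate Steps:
$l{\left(d,B \right)} = -8 + \frac{d}{B}$ ($l{\left(d,B \right)} = -9 + \left(\frac{d}{B} - \frac{3}{-3}\right) = -9 + \left(\frac{d}{B} - -1\right) = -9 + \left(\frac{d}{B} + 1\right) = -9 + \left(1 + \frac{d}{B}\right) = -8 + \frac{d}{B}$)
$l{\left(-2,11 \right)} \left(-15\right) + u = \left(-8 - \frac{2}{11}\right) \left(-15\right) + 26 = \left(- \frac{90}{11}\right) \left(-15\right) + 26 = \frac{1350}{11} + 26 = \frac{1636}{11}$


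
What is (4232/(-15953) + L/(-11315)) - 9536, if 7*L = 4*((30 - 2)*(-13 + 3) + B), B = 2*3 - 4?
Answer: -1721371498352/180508195 ≈ -9536.3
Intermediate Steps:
B = 2 (B = 6 - 4 = 2)
L = -1112/7 (L = (4*((30 - 2)*(-13 + 3) + 2))/7 = (4*(28*(-10) + 2))/7 = (4*(-280 + 2))/7 = (4*(-278))/7 = (⅐)*(-1112) = -1112/7 ≈ -158.86)
(4232/(-15953) + L/(-11315)) - 9536 = (4232/(-15953) - 1112/7/(-11315)) - 9536 = (4232*(-1/15953) - 1112/7*(-1/11315)) - 9536 = (-4232/15953 + 1112/79205) - 9536 = -45350832/180508195 - 9536 = -1721371498352/180508195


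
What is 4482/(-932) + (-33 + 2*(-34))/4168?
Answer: -4693777/971144 ≈ -4.8332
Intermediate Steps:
4482/(-932) + (-33 + 2*(-34))/4168 = 4482*(-1/932) + (-33 - 68)*(1/4168) = -2241/466 - 101*1/4168 = -2241/466 - 101/4168 = -4693777/971144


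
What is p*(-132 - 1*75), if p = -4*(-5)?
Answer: -4140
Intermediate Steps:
p = 20
p*(-132 - 1*75) = 20*(-132 - 1*75) = 20*(-132 - 75) = 20*(-207) = -4140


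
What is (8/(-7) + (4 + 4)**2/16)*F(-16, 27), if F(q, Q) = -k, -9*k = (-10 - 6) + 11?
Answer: -100/63 ≈ -1.5873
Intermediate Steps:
k = 5/9 (k = -((-10 - 6) + 11)/9 = -(-16 + 11)/9 = -1/9*(-5) = 5/9 ≈ 0.55556)
F(q, Q) = -5/9 (F(q, Q) = -1*5/9 = -5/9)
(8/(-7) + (4 + 4)**2/16)*F(-16, 27) = (8/(-7) + (4 + 4)**2/16)*(-5/9) = (8*(-1/7) + 8**2*(1/16))*(-5/9) = (-8/7 + 64*(1/16))*(-5/9) = (-8/7 + 4)*(-5/9) = (20/7)*(-5/9) = -100/63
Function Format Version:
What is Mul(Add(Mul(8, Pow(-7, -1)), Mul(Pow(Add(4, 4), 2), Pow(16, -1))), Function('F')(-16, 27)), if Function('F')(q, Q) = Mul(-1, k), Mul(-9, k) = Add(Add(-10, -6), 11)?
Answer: Rational(-100, 63) ≈ -1.5873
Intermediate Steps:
k = Rational(5, 9) (k = Mul(Rational(-1, 9), Add(Add(-10, -6), 11)) = Mul(Rational(-1, 9), Add(-16, 11)) = Mul(Rational(-1, 9), -5) = Rational(5, 9) ≈ 0.55556)
Function('F')(q, Q) = Rational(-5, 9) (Function('F')(q, Q) = Mul(-1, Rational(5, 9)) = Rational(-5, 9))
Mul(Add(Mul(8, Pow(-7, -1)), Mul(Pow(Add(4, 4), 2), Pow(16, -1))), Function('F')(-16, 27)) = Mul(Add(Mul(8, Pow(-7, -1)), Mul(Pow(Add(4, 4), 2), Pow(16, -1))), Rational(-5, 9)) = Mul(Add(Mul(8, Rational(-1, 7)), Mul(Pow(8, 2), Rational(1, 16))), Rational(-5, 9)) = Mul(Add(Rational(-8, 7), Mul(64, Rational(1, 16))), Rational(-5, 9)) = Mul(Add(Rational(-8, 7), 4), Rational(-5, 9)) = Mul(Rational(20, 7), Rational(-5, 9)) = Rational(-100, 63)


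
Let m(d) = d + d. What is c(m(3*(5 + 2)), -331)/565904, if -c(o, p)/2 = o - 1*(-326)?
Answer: -46/35369 ≈ -0.0013006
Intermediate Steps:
m(d) = 2*d
c(o, p) = -652 - 2*o (c(o, p) = -2*(o - 1*(-326)) = -2*(o + 326) = -2*(326 + o) = -652 - 2*o)
c(m(3*(5 + 2)), -331)/565904 = (-652 - 4*3*(5 + 2))/565904 = (-652 - 4*3*7)*(1/565904) = (-652 - 4*21)*(1/565904) = (-652 - 2*42)*(1/565904) = (-652 - 84)*(1/565904) = -736*1/565904 = -46/35369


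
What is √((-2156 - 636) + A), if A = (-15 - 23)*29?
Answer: I*√3894 ≈ 62.402*I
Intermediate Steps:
A = -1102 (A = -38*29 = -1102)
√((-2156 - 636) + A) = √((-2156 - 636) - 1102) = √(-2792 - 1102) = √(-3894) = I*√3894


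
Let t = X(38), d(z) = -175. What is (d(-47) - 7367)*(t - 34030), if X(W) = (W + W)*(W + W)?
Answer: 213091668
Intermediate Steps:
X(W) = 4*W² (X(W) = (2*W)*(2*W) = 4*W²)
t = 5776 (t = 4*38² = 4*1444 = 5776)
(d(-47) - 7367)*(t - 34030) = (-175 - 7367)*(5776 - 34030) = -7542*(-28254) = 213091668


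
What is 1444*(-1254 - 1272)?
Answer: -3647544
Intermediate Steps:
1444*(-1254 - 1272) = 1444*(-2526) = -3647544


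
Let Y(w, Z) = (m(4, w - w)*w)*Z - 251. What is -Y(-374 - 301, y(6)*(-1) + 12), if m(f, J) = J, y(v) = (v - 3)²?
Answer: 251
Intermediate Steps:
y(v) = (-3 + v)²
Y(w, Z) = -251 (Y(w, Z) = ((w - w)*w)*Z - 251 = (0*w)*Z - 251 = 0*Z - 251 = 0 - 251 = -251)
-Y(-374 - 301, y(6)*(-1) + 12) = -1*(-251) = 251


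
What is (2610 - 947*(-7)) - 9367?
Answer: -128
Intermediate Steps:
(2610 - 947*(-7)) - 9367 = (2610 + 6629) - 9367 = 9239 - 9367 = -128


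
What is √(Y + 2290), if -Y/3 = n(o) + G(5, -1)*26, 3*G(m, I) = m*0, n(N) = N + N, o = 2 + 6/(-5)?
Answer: √57130/5 ≈ 47.804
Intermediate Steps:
o = ⅘ (o = 2 + 6*(-⅕) = 2 - 6/5 = ⅘ ≈ 0.80000)
n(N) = 2*N
G(m, I) = 0 (G(m, I) = (m*0)/3 = (⅓)*0 = 0)
Y = -24/5 (Y = -3*(2*(⅘) + 0*26) = -3*(8/5 + 0) = -3*8/5 = -24/5 ≈ -4.8000)
√(Y + 2290) = √(-24/5 + 2290) = √(11426/5) = √57130/5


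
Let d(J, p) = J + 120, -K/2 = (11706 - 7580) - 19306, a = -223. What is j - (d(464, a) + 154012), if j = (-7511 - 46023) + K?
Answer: -177770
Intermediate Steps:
K = 30360 (K = -2*((11706 - 7580) - 19306) = -2*(4126 - 19306) = -2*(-15180) = 30360)
d(J, p) = 120 + J
j = -23174 (j = (-7511 - 46023) + 30360 = -53534 + 30360 = -23174)
j - (d(464, a) + 154012) = -23174 - ((120 + 464) + 154012) = -23174 - (584 + 154012) = -23174 - 1*154596 = -23174 - 154596 = -177770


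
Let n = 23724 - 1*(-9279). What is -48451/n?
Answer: -48451/33003 ≈ -1.4681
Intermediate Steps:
n = 33003 (n = 23724 + 9279 = 33003)
-48451/n = -48451/33003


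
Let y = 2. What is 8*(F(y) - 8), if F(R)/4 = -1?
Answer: -96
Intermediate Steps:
F(R) = -4 (F(R) = 4*(-1) = -4)
8*(F(y) - 8) = 8*(-4 - 8) = 8*(-12) = -96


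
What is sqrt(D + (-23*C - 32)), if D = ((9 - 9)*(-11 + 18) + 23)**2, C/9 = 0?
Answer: sqrt(497) ≈ 22.293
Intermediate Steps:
C = 0 (C = 9*0 = 0)
D = 529 (D = (0*7 + 23)**2 = (0 + 23)**2 = 23**2 = 529)
sqrt(D + (-23*C - 32)) = sqrt(529 + (-23*0 - 32)) = sqrt(529 + (0 - 32)) = sqrt(529 - 32) = sqrt(497)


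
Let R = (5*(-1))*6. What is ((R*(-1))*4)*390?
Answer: 46800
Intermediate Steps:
R = -30 (R = -5*6 = -30)
((R*(-1))*4)*390 = (-30*(-1)*4)*390 = (30*4)*390 = 120*390 = 46800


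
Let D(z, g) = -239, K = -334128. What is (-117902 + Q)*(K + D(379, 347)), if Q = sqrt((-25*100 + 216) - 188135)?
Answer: 39422538034 - 334367*I*sqrt(190419) ≈ 3.9423e+10 - 1.4591e+8*I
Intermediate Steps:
Q = I*sqrt(190419) (Q = sqrt((-2500 + 216) - 188135) = sqrt(-2284 - 188135) = sqrt(-190419) = I*sqrt(190419) ≈ 436.37*I)
(-117902 + Q)*(K + D(379, 347)) = (-117902 + I*sqrt(190419))*(-334128 - 239) = (-117902 + I*sqrt(190419))*(-334367) = 39422538034 - 334367*I*sqrt(190419)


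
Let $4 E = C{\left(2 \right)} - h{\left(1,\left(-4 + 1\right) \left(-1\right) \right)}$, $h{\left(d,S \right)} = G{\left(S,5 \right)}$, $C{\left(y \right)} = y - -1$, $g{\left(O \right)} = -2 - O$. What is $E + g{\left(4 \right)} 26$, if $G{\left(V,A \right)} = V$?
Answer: $-156$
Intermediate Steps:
$C{\left(y \right)} = 1 + y$ ($C{\left(y \right)} = y + 1 = 1 + y$)
$h{\left(d,S \right)} = S$
$E = 0$ ($E = \frac{\left(1 + 2\right) - \left(-4 + 1\right) \left(-1\right)}{4} = \frac{3 - \left(-3\right) \left(-1\right)}{4} = \frac{3 - 3}{4} = \frac{1}{4} \cdot 0 = 0$)
$E + g{\left(4 \right)} 26 = 0 + \left(-2 - 4\right) 26 = 0 - 156 = -156$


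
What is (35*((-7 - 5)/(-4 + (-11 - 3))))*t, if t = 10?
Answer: 700/3 ≈ 233.33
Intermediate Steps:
(35*((-7 - 5)/(-4 + (-11 - 3))))*t = (35*((-7 - 5)/(-4 + (-11 - 3))))*10 = (35*(-12/(-4 - 14)))*10 = (35*(-12/(-18)))*10 = (35*(-12*(-1/18)))*10 = (35*(2/3))*10 = (70/3)*10 = 700/3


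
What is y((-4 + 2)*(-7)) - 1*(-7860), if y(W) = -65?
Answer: 7795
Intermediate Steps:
y((-4 + 2)*(-7)) - 1*(-7860) = -65 - 1*(-7860) = -65 + 7860 = 7795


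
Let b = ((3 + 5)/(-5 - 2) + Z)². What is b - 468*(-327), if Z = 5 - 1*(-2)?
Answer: 7500445/49 ≈ 1.5307e+5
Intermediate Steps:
Z = 7 (Z = 5 + 2 = 7)
b = 1681/49 (b = ((3 + 5)/(-5 - 2) + 7)² = (8/(-7) + 7)² = (8*(-⅐) + 7)² = (-8/7 + 7)² = (41/7)² = 1681/49 ≈ 34.306)
b - 468*(-327) = 1681/49 - 468*(-327) = 1681/49 + 153036 = 7500445/49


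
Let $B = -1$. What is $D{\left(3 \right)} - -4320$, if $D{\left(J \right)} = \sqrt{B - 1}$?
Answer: $4320 + i \sqrt{2} \approx 4320.0 + 1.4142 i$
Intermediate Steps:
$D{\left(J \right)} = i \sqrt{2}$ ($D{\left(J \right)} = \sqrt{-1 - 1} = \sqrt{-2} = i \sqrt{2}$)
$D{\left(3 \right)} - -4320 = i \sqrt{2} - -4320 = i \sqrt{2} + 4320 = 4320 + i \sqrt{2}$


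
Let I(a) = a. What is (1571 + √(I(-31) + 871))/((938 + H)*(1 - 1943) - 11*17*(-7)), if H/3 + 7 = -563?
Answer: 1571/1500533 + 2*√210/1500533 ≈ 0.0010663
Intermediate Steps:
H = -1710 (H = -21 + 3*(-563) = -21 - 1689 = -1710)
(1571 + √(I(-31) + 871))/((938 + H)*(1 - 1943) - 11*17*(-7)) = (1571 + √(-31 + 871))/((938 - 1710)*(1 - 1943) - 11*17*(-7)) = (1571 + √840)/(-772*(-1942) - 187*(-7)) = (1571 + 2*√210)/(1499224 + 1309) = (1571 + 2*√210)/1500533 = (1571 + 2*√210)*(1/1500533) = 1571/1500533 + 2*√210/1500533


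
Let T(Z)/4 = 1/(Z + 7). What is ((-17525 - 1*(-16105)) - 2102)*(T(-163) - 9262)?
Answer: 424071106/13 ≈ 3.2621e+7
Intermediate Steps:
T(Z) = 4/(7 + Z) (T(Z) = 4/(Z + 7) = 4/(7 + Z))
((-17525 - 1*(-16105)) - 2102)*(T(-163) - 9262) = ((-17525 - 1*(-16105)) - 2102)*(4/(7 - 163) - 9262) = ((-17525 + 16105) - 2102)*(4/(-156) - 9262) = (-1420 - 2102)*(4*(-1/156) - 9262) = -3522*(-1/39 - 9262) = -3522*(-361219/39) = 424071106/13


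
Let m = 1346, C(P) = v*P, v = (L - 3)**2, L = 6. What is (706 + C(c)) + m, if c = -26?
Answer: 1818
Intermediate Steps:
v = 9 (v = (6 - 3)**2 = 3**2 = 9)
C(P) = 9*P
(706 + C(c)) + m = (706 + 9*(-26)) + 1346 = (706 - 234) + 1346 = 472 + 1346 = 1818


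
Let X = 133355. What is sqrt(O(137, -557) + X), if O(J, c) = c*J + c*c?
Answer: sqrt(367295) ≈ 606.05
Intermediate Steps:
O(J, c) = c**2 + J*c (O(J, c) = J*c + c**2 = c**2 + J*c)
sqrt(O(137, -557) + X) = sqrt(-557*(137 - 557) + 133355) = sqrt(-557*(-420) + 133355) = sqrt(233940 + 133355) = sqrt(367295)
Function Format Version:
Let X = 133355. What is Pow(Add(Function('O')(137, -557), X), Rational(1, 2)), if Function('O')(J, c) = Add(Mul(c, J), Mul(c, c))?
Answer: Pow(367295, Rational(1, 2)) ≈ 606.05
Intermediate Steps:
Function('O')(J, c) = Add(Pow(c, 2), Mul(J, c)) (Function('O')(J, c) = Add(Mul(J, c), Pow(c, 2)) = Add(Pow(c, 2), Mul(J, c)))
Pow(Add(Function('O')(137, -557), X), Rational(1, 2)) = Pow(Add(Mul(-557, Add(137, -557)), 133355), Rational(1, 2)) = Pow(Add(Mul(-557, -420), 133355), Rational(1, 2)) = Pow(Add(233940, 133355), Rational(1, 2)) = Pow(367295, Rational(1, 2))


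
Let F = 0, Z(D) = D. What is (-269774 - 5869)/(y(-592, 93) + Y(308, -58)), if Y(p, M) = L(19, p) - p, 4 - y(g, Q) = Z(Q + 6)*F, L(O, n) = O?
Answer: 91881/95 ≈ 967.17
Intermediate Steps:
y(g, Q) = 4 (y(g, Q) = 4 - (Q + 6)*0 = 4 - (6 + Q)*0 = 4 - 1*0 = 4 + 0 = 4)
Y(p, M) = 19 - p
(-269774 - 5869)/(y(-592, 93) + Y(308, -58)) = (-269774 - 5869)/(4 + (19 - 1*308)) = -275643/(4 + (19 - 308)) = -275643/(4 - 289) = -275643/(-285) = -275643*(-1/285) = 91881/95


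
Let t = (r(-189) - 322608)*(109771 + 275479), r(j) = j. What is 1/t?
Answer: -1/124357544250 ≈ -8.0413e-12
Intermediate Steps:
t = -124357544250 (t = (-189 - 322608)*(109771 + 275479) = -322797*385250 = -124357544250)
1/t = 1/(-124357544250) = -1/124357544250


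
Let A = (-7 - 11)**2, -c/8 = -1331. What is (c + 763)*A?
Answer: 3697164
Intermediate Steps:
c = 10648 (c = -8*(-1331) = 10648)
A = 324 (A = (-18)**2 = 324)
(c + 763)*A = (10648 + 763)*324 = 11411*324 = 3697164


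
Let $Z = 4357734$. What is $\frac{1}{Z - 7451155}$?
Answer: $- \frac{1}{3093421} \approx -3.2327 \cdot 10^{-7}$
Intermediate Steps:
$\frac{1}{Z - 7451155} = \frac{1}{4357734 - 7451155} = \frac{1}{-3093421} = - \frac{1}{3093421}$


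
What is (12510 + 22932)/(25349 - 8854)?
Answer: 35442/16495 ≈ 2.1487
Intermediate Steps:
(12510 + 22932)/(25349 - 8854) = 35442/16495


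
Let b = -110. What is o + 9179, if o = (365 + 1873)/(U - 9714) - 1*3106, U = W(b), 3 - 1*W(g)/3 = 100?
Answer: 20252709/3335 ≈ 6072.8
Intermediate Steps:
W(g) = -291 (W(g) = 9 - 3*100 = 9 - 300 = -291)
U = -291
o = -10359256/3335 (o = (365 + 1873)/(-291 - 9714) - 1*3106 = 2238/(-10005) - 3106 = 2238*(-1/10005) - 3106 = -746/3335 - 3106 = -10359256/3335 ≈ -3106.2)
o + 9179 = -10359256/3335 + 9179 = 20252709/3335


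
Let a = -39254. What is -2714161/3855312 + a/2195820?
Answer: -169754039563/235154755440 ≈ -0.72188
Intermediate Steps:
-2714161/3855312 + a/2195820 = -2714161/3855312 - 39254/2195820 = -2714161*1/3855312 - 39254*1/2195820 = -2714161/3855312 - 19627/1097910 = -169754039563/235154755440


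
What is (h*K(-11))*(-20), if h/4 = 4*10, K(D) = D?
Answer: 35200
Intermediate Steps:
h = 160 (h = 4*(4*10) = 4*40 = 160)
(h*K(-11))*(-20) = (160*(-11))*(-20) = -1760*(-20) = 35200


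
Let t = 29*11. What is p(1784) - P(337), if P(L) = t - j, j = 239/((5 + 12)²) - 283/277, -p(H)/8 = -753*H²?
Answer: 1534801686913941/80053 ≈ 1.9172e+10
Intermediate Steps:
t = 319
p(H) = 6024*H² (p(H) = -(-6024)*H² = 6024*H²)
j = -15584/80053 (j = 239/(17²) - 283*1/277 = 239/289 - 283/277 = -15584/80053 ≈ -0.19467)
P(L) = 25552491/80053 (P(L) = 319 - 1*(-15584/80053) = 319 + 15584/80053 = 25552491/80053)
p(1784) - P(337) = 6024*1784² - 1*25552491/80053 = 6024*3182656 - 25552491/80053 = 19172319744 - 25552491/80053 = 1534801686913941/80053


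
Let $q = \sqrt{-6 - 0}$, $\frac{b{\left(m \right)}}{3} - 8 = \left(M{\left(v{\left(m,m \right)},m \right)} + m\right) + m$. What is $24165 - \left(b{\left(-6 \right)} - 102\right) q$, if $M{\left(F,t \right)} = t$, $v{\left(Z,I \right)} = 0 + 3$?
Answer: $24165 + 132 i \sqrt{6} \approx 24165.0 + 323.33 i$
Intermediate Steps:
$v{\left(Z,I \right)} = 3$
$b{\left(m \right)} = 24 + 9 m$ ($b{\left(m \right)} = 24 + 3 \left(\left(m + m\right) + m\right) = 24 + 3 \left(2 m + m\right) = 24 + 3 \cdot 3 m = 24 + 9 m$)
$q = i \sqrt{6}$ ($q = \sqrt{-6 + 0} = \sqrt{-6} = i \sqrt{6} \approx 2.4495 i$)
$24165 - \left(b{\left(-6 \right)} - 102\right) q = 24165 - \left(\left(24 + 9 \left(-6\right)\right) - 102\right) i \sqrt{6} = 24165 - \left(\left(24 - 54\right) - 102\right) i \sqrt{6} = 24165 - \left(-30 - 102\right) i \sqrt{6} = 24165 - - 132 i \sqrt{6} = 24165 + 132 i \sqrt{6}$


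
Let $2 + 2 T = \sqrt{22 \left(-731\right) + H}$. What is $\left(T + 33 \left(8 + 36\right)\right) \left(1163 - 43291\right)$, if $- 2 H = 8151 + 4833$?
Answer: $-61127728 - 21064 i \sqrt{22574} \approx -6.1128 \cdot 10^{7} - 3.1648 \cdot 10^{6} i$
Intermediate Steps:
$H = -6492$ ($H = - \frac{8151 + 4833}{2} = \left(- \frac{1}{2}\right) 12984 = -6492$)
$T = -1 + \frac{i \sqrt{22574}}{2}$ ($T = -1 + \frac{\sqrt{22 \left(-731\right) - 6492}}{2} = -1 + \frac{\sqrt{-16082 - 6492}}{2} = -1 + \frac{\sqrt{-22574}}{2} = -1 + \frac{i \sqrt{22574}}{2} \approx -1.0 + 75.123 i$)
$\left(T + 33 \left(8 + 36\right)\right) \left(1163 - 43291\right) = \left(\left(-1 + \frac{i \sqrt{22574}}{2}\right) + 33 \left(8 + 36\right)\right) \left(1163 - 43291\right) = \left(\left(-1 + \frac{i \sqrt{22574}}{2}\right) + 33 \cdot 44\right) \left(-42128\right) = \left(\left(-1 + \frac{i \sqrt{22574}}{2}\right) + 1452\right) \left(-42128\right) = \left(1451 + \frac{i \sqrt{22574}}{2}\right) \left(-42128\right) = -61127728 - 21064 i \sqrt{22574}$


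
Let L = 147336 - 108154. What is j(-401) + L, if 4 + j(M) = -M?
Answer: 39579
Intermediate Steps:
j(M) = -4 - M
L = 39182
j(-401) + L = (-4 - 1*(-401)) + 39182 = (-4 + 401) + 39182 = 397 + 39182 = 39579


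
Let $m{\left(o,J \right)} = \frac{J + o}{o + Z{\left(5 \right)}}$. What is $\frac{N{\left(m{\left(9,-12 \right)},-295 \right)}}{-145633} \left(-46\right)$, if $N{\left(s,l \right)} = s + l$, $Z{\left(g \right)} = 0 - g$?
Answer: $- \frac{27209}{291266} \approx -0.093416$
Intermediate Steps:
$Z{\left(g \right)} = - g$
$m{\left(o,J \right)} = \frac{J + o}{-5 + o}$ ($m{\left(o,J \right)} = \frac{J + o}{o - 5} = \frac{J + o}{-5 + o}$)
$N{\left(s,l \right)} = l + s$
$\frac{N{\left(m{\left(9,-12 \right)},-295 \right)}}{-145633} \left(-46\right) = \frac{-295 + \frac{-12 + 9}{-5 + 9}}{-145633} \left(-46\right) = \left(-295 + \frac{1}{4} \left(-3\right)\right) \left(- \frac{1}{145633}\right) \left(-46\right) = \left(-295 - \frac{3}{4}\right) \left(- \frac{1}{145633}\right) \left(-46\right) = \left(- \frac{1183}{4}\right) \left(- \frac{1}{145633}\right) \left(-46\right) = \frac{1183}{582532} \left(-46\right) = - \frac{27209}{291266}$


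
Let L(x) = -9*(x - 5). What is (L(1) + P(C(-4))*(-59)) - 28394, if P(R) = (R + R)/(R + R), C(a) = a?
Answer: -28417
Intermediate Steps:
L(x) = 45 - 9*x (L(x) = -9*(-5 + x) = 45 - 9*x)
P(R) = 1 (P(R) = (2*R)/((2*R)) = (2*R)*(1/(2*R)) = 1)
(L(1) + P(C(-4))*(-59)) - 28394 = ((45 - 9*1) + 1*(-59)) - 28394 = ((45 - 9) - 59) - 28394 = (36 - 59) - 28394 = -23 - 28394 = -28417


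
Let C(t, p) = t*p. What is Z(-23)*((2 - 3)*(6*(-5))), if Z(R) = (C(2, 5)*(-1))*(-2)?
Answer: 600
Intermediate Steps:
C(t, p) = p*t
Z(R) = 20 (Z(R) = ((5*2)*(-1))*(-2) = (10*(-1))*(-2) = -10*(-2) = 20)
Z(-23)*((2 - 3)*(6*(-5))) = 20*((2 - 3)*(6*(-5))) = 20*(-1*(-30)) = 20*30 = 600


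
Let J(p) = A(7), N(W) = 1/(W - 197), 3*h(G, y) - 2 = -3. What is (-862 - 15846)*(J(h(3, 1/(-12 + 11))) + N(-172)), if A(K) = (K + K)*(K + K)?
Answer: -1208372684/369 ≈ -3.2747e+6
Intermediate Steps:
h(G, y) = -1/3 (h(G, y) = 2/3 + (1/3)*(-3) = 2/3 - 1 = -1/3)
N(W) = 1/(-197 + W)
A(K) = 4*K**2 (A(K) = (2*K)*(2*K) = 4*K**2)
J(p) = 196 (J(p) = 4*7**2 = 4*49 = 196)
(-862 - 15846)*(J(h(3, 1/(-12 + 11))) + N(-172)) = (-862 - 15846)*(196 + 1/(-197 - 172)) = -16708*(196 + 1/(-369)) = -16708*(196 - 1/369) = -16708*72323/369 = -1208372684/369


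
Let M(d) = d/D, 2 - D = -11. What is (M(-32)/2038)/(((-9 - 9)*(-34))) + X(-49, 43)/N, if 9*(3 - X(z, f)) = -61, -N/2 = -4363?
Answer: 9891304/8842889133 ≈ 0.0011186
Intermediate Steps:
D = 13 (D = 2 - 1*(-11) = 2 + 11 = 13)
M(d) = d/13
N = 8726 (N = -2*(-4363) = 8726)
X(z, f) = 88/9 (X(z, f) = 3 - ⅑*(-61) = 3 + 61/9 = 88/9)
(M(-32)/2038)/(((-9 - 9)*(-34))) + X(-49, 43)/N = (((1/13)*(-32))/2038)/(((-9 - 9)*(-34))) + (88/9)/8726 = (-32/13*1/2038)/((-18*(-34))) + (88/9)*(1/8726) = -16/13247/612 + 44/39267 = -16/13247*1/612 + 44/39267 = -4/2026791 + 44/39267 = 9891304/8842889133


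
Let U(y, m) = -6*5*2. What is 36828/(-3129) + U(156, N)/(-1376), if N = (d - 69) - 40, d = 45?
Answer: -4207299/358792 ≈ -11.726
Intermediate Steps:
N = -64 (N = (45 - 69) - 40 = -24 - 40 = -64)
U(y, m) = -60 (U(y, m) = -30*2 = -60)
36828/(-3129) + U(156, N)/(-1376) = 36828/(-3129) - 60/(-1376) = 36828*(-1/3129) - 60*(-1/1376) = -12276/1043 + 15/344 = -4207299/358792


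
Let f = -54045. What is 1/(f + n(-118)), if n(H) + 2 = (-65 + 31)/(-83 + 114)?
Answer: -31/1675491 ≈ -1.8502e-5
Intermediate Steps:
n(H) = -96/31 (n(H) = -2 + (-65 + 31)/(-83 + 114) = -2 - 34/31 = -96/31)
1/(f + n(-118)) = 1/(-54045 - 96/31) = 1/(-1675491/31) = -31/1675491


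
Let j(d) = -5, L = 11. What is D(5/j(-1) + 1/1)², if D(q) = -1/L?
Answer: 1/121 ≈ 0.0082645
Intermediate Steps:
D(q) = -1/11
D(5/j(-1) + 1/1)² = (-1/11)² = 1/121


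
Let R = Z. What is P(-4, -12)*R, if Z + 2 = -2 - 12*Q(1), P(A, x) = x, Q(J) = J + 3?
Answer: 624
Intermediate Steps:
Q(J) = 3 + J
Z = -52 (Z = -2 + (-2 - 12*(3 + 1)) = -2 + (-2 - 12*4) = -2 + (-2 - 48) = -2 - 50 = -52)
R = -52
P(-4, -12)*R = -12*(-52) = 624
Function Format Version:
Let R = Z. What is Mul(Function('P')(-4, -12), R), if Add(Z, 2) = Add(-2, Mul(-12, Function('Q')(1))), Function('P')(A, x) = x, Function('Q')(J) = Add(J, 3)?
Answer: 624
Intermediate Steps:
Function('Q')(J) = Add(3, J)
Z = -52 (Z = Add(-2, Add(-2, Mul(-12, Add(3, 1)))) = Add(-2, Add(-2, Mul(-12, 4))) = Add(-2, Add(-2, -48)) = Add(-2, -50) = -52)
R = -52
Mul(Function('P')(-4, -12), R) = Mul(-12, -52) = 624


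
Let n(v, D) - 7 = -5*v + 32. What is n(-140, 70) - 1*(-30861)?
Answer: 31600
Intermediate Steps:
n(v, D) = 39 - 5*v (n(v, D) = 7 + (-5*v + 32) = 7 + (32 - 5*v) = 39 - 5*v)
n(-140, 70) - 1*(-30861) = (39 - 5*(-140)) - 1*(-30861) = (39 + 700) + 30861 = 739 + 30861 = 31600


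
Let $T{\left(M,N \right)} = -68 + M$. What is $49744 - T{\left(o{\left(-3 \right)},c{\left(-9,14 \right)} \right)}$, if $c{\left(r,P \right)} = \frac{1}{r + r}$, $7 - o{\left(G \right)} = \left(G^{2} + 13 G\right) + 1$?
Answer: $49776$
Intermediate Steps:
$o{\left(G \right)} = 6 - G^{2} - 13 G$ ($o{\left(G \right)} = 7 - \left(\left(G^{2} + 13 G\right) + 1\right) = 7 - \left(1 + G^{2} + 13 G\right) = 6 - G^{2} - 13 G$)
$c{\left(r,P \right)} = \frac{1}{2 r}$
$49744 - T{\left(o{\left(-3 \right)},c{\left(-9,14 \right)} \right)} = 49744 - \left(-68 - -36\right) = 49744 - \left(-68 + \left(6 - 9 + 39\right)\right) = 49744 - \left(-68 + 36\right) = 49744 - -32 = 49744 + 32 = 49776$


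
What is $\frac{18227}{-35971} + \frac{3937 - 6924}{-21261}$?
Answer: $- \frac{280078870}{764779431} \approx -0.36622$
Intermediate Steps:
$\frac{18227}{-35971} + \frac{3937 - 6924}{-21261} = 18227 \left(- \frac{1}{35971}\right) - - \frac{2987}{21261} = - \frac{18227}{35971} + \frac{2987}{21261} = - \frac{280078870}{764779431}$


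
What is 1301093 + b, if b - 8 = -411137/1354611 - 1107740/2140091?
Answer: 3771877460935288094/2898990809601 ≈ 1.3011e+6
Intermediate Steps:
b = 20811499094201/2898990809601 (b = 8 + (-411137/1354611 - 1107740/2140091) = 8 - 2380427382607/2898990809601 = 20811499094201/2898990809601 ≈ 7.1789)
1301093 + b = 1301093 + 20811499094201/2898990809601 = 3771877460935288094/2898990809601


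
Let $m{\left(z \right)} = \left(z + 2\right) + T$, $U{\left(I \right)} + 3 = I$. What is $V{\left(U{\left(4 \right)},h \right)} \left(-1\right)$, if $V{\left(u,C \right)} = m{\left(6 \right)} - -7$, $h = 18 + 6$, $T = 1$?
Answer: $-16$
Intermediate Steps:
$U{\left(I \right)} = -3 + I$
$h = 24$
$m{\left(z \right)} = 3 + z$ ($m{\left(z \right)} = \left(z + 2\right) + 1 = \left(2 + z\right) + 1 = 3 + z$)
$V{\left(u,C \right)} = 16$ ($V{\left(u,C \right)} = \left(3 + 6\right) - -7 = 9 + 7 = 16$)
$V{\left(U{\left(4 \right)},h \right)} \left(-1\right) = 16 \left(-1\right) = -16$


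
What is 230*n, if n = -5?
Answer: -1150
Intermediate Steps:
230*n = 230*(-5) = -1150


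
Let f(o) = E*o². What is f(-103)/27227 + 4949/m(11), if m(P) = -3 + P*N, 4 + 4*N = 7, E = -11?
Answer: 76647859/81681 ≈ 938.38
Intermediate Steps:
f(o) = -11*o²
N = ¾ (N = -1 + (¼)*7 = -1 + 7/4 = ¾ ≈ 0.75000)
m(P) = -3 + 3*P/4 (m(P) = -3 + P*(¾) = -3 + 3*P/4)
f(-103)/27227 + 4949/m(11) = -11*(-103)²/27227 + 4949/(-3 + (¾)*11) = -11*10609*(1/27227) + 4949/(-3 + 33/4) = -116699*1/27227 + 4949/(21/4) = -116699/27227 + 4949*(4/21) = -116699/27227 + 2828/3 = 76647859/81681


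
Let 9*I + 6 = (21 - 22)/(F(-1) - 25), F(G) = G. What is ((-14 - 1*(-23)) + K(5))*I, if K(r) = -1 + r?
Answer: -155/18 ≈ -8.6111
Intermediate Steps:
I = -155/234 (I = -⅔ + ((21 - 22)/(-1 - 25))/9 = -⅔ + (-1/(-26))/9 = -⅔ + (-1*(-1/26))/9 = -⅔ + (⅑)*(1/26) = -⅔ + 1/234 = -155/234 ≈ -0.66239)
((-14 - 1*(-23)) + K(5))*I = ((-14 - 1*(-23)) + (-1 + 5))*(-155/234) = ((-14 + 23) + 4)*(-155/234) = (9 + 4)*(-155/234) = 13*(-155/234) = -155/18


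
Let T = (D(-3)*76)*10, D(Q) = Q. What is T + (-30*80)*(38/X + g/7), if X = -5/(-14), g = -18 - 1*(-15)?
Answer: -1796280/7 ≈ -2.5661e+5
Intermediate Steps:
g = -3 (g = -18 + 15 = -3)
X = 5/14 (X = -5*(-1/14) = 5/14 ≈ 0.35714)
T = -2280 (T = -3*76*10 = -228*10 = -2280)
T + (-30*80)*(38/X + g/7) = -2280 + (-30*80)*(38/(5/14) - 3/7) = -2280 - 2400*(38*(14/5) - 3*1/7) = -2280 - 2400*(532/5 - 3/7) = -2280 - 2400*3709/35 = -2280 - 1780320/7 = -1796280/7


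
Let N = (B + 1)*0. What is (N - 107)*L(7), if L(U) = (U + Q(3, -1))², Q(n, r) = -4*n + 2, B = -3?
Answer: -963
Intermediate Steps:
Q(n, r) = 2 - 4*n
N = 0 (N = (-3 + 1)*0 = -2*0 = 0)
L(U) = (-10 + U)² (L(U) = (U + (2 - 4*3))² = (U + (2 - 12))² = (U - 10)² = (-10 + U)²)
(N - 107)*L(7) = (0 - 107)*(-10 + 7)² = -107*(-3)² = -107*9 = -963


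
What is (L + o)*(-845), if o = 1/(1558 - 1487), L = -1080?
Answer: 64793755/71 ≈ 9.1259e+5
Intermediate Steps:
o = 1/71 ≈ 0.014085
(L + o)*(-845) = (-1080 + 1/71)*(-845) = -76679/71*(-845) = 64793755/71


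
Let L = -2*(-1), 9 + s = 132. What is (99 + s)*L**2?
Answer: 888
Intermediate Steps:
s = 123 (s = -9 + 132 = 123)
L = 2
(99 + s)*L**2 = (99 + 123)*2**2 = 222*4 = 888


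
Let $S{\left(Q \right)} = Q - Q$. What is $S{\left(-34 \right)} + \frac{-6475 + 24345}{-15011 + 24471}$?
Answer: $\frac{1787}{946} \approx 1.889$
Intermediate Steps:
$S{\left(Q \right)} = 0$
$S{\left(-34 \right)} + \frac{-6475 + 24345}{-15011 + 24471} = 0 + \frac{-6475 + 24345}{-15011 + 24471} = 0 + \frac{17870}{9460} = 0 + 17870 \cdot \frac{1}{9460} = 0 + \frac{1787}{946} = \frac{1787}{946}$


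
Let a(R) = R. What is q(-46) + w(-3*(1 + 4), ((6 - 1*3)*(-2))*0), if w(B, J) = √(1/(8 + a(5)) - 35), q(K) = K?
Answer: -46 + I*√5902/13 ≈ -46.0 + 5.9096*I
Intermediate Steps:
w(B, J) = I*√5902/13 (w(B, J) = √(1/(8 + 5) - 35) = √(1/13 - 35) = √(-454/13) = I*√5902/13)
q(-46) + w(-3*(1 + 4), ((6 - 1*3)*(-2))*0) = -46 + I*√5902/13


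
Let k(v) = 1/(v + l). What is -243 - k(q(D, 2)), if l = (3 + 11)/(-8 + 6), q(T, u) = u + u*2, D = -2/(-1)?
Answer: -242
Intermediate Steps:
D = 2 (D = -2*(-1) = 2)
q(T, u) = 3*u (q(T, u) = u + 2*u = 3*u)
l = -7 (l = 14/(-2) = 14*(-½) = -7)
k(v) = 1/(-7 + v) (k(v) = 1/(v - 7) = 1/(-7 + v))
-243 - k(q(D, 2)) = -243 - 1/(-7 + 3*2) = -243 - 1/(-7 + 6) = -243 - 1/(-1) = -243 - 1*(-1) = -243 + 1 = -242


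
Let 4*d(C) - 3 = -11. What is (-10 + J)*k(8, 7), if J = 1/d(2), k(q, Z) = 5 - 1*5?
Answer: 0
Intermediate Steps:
k(q, Z) = 0 (k(q, Z) = 5 - 5 = 0)
d(C) = -2 (d(C) = ¾ + (¼)*(-11) = ¾ - 11/4 = -2)
J = -½ (J = 1/(-2) = -½ ≈ -0.50000)
(-10 + J)*k(8, 7) = (-10 - ½)*0 = -21/2*0 = 0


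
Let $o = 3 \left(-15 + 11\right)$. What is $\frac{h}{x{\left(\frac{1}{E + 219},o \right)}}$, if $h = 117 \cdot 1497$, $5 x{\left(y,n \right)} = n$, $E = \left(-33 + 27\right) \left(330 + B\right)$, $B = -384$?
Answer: $- \frac{291915}{4} \approx -72979.0$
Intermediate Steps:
$E = 324$ ($E = \left(-33 + 27\right) \left(330 - 384\right) = \left(-6\right) \left(-54\right) = 324$)
$o = -12$ ($o = 3 \left(-4\right) = -12$)
$x{\left(y,n \right)} = \frac{n}{5}$
$h = 175149$
$\frac{h}{x{\left(\frac{1}{E + 219},o \right)}} = \frac{175149}{\frac{1}{5} \left(-12\right)} = \frac{175149}{- \frac{12}{5}} = 175149 \left(- \frac{5}{12}\right) = - \frac{291915}{4}$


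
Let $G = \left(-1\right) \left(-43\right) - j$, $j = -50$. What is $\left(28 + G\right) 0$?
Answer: $0$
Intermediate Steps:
$G = 93$ ($G = \left(-1\right) \left(-43\right) - -50 = 43 + 50 = 93$)
$\left(28 + G\right) 0 = \left(28 + 93\right) 0 = 121 \cdot 0 = 0$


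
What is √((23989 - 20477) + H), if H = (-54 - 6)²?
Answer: 2*√1778 ≈ 84.333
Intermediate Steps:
H = 3600 (H = (-60)² = 3600)
√((23989 - 20477) + H) = √((23989 - 20477) + 3600) = √(3512 + 3600) = √7112 = 2*√1778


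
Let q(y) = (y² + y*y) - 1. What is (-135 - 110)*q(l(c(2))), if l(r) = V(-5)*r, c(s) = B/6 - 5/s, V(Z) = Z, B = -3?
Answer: -110005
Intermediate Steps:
c(s) = -½ - 5/s (c(s) = -3/6 - 5/s = -3*⅙ - 5/s = -½ - 5/s)
l(r) = -5*r
q(y) = -1 + 2*y² (q(y) = (y² + y²) - 1 = 2*y² - 1 = -1 + 2*y²)
(-135 - 110)*q(l(c(2))) = (-135 - 110)*(-1 + 2*(-5*(-10 - 1*2)/(2*2))²) = -245*(-1 + 2*(-5*(-10 - 2)/(2*2))²) = -245*(-1 + 2*(-5*(-12)/(2*2))²) = -245*(-1 + 2*(-5*(-3))²) = -245*(-1 + 2*15²) = -245*(-1 + 2*225) = -245*(-1 + 450) = -245*449 = -110005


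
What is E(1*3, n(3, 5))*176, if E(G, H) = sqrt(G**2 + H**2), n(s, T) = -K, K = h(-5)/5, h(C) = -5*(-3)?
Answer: 528*sqrt(2) ≈ 746.71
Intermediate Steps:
h(C) = 15
K = 3 (K = 15/5 = 15*(1/5) = 3)
n(s, T) = -3 (n(s, T) = -1*3 = -3)
E(1*3, n(3, 5))*176 = sqrt((1*3)**2 + (-3)**2)*176 = sqrt(3**2 + 9)*176 = sqrt(9 + 9)*176 = sqrt(18)*176 = (3*sqrt(2))*176 = 528*sqrt(2)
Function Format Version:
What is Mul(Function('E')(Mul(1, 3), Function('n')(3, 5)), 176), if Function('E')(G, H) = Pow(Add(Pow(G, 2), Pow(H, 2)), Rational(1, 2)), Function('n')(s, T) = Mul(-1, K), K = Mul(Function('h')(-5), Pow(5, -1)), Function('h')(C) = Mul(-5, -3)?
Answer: Mul(528, Pow(2, Rational(1, 2))) ≈ 746.71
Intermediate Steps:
Function('h')(C) = 15
K = 3 (K = Mul(15, Pow(5, -1)) = Mul(15, Rational(1, 5)) = 3)
Function('n')(s, T) = -3 (Function('n')(s, T) = Mul(-1, 3) = -3)
Mul(Function('E')(Mul(1, 3), Function('n')(3, 5)), 176) = Mul(Pow(Add(Pow(Mul(1, 3), 2), Pow(-3, 2)), Rational(1, 2)), 176) = Mul(Pow(Add(Pow(3, 2), 9), Rational(1, 2)), 176) = Mul(Pow(Add(9, 9), Rational(1, 2)), 176) = Mul(Pow(18, Rational(1, 2)), 176) = Mul(Mul(3, Pow(2, Rational(1, 2))), 176) = Mul(528, Pow(2, Rational(1, 2)))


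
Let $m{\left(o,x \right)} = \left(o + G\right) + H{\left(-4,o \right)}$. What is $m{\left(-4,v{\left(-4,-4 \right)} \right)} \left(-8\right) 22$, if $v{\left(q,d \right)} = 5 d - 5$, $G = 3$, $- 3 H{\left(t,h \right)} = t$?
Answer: $- \frac{176}{3} \approx -58.667$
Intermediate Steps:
$H{\left(t,h \right)} = - \frac{t}{3}$
$v{\left(q,d \right)} = -5 + 5 d$
$m{\left(o,x \right)} = \frac{13}{3} + o$ ($m{\left(o,x \right)} = \left(o + 3\right) - - \frac{4}{3} = \left(3 + o\right) + \frac{4}{3} = \frac{13}{3} + o$)
$m{\left(-4,v{\left(-4,-4 \right)} \right)} \left(-8\right) 22 = \left(\frac{13}{3} - 4\right) \left(-8\right) 22 = \frac{1}{3} \left(-8\right) 22 = \left(- \frac{8}{3}\right) 22 = - \frac{176}{3}$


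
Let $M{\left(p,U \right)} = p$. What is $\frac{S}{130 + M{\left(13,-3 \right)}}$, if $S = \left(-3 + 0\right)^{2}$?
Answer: $\frac{9}{143} \approx 0.062937$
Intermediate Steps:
$S = 9$ ($S = \left(-3\right)^{2} = 9$)
$\frac{S}{130 + M{\left(13,-3 \right)}} = \frac{1}{130 + 13} \cdot 9 = \frac{1}{143} \cdot 9 = \frac{9}{143}$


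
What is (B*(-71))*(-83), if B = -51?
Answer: -300543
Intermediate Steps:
(B*(-71))*(-83) = -51*(-71)*(-83) = 3621*(-83) = -300543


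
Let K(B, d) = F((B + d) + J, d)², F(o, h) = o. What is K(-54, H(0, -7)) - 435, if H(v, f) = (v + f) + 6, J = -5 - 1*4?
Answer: 3661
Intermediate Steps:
J = -9 (J = -5 - 4 = -9)
H(v, f) = 6 + f + v (H(v, f) = (f + v) + 6 = 6 + f + v)
K(B, d) = (-9 + B + d)² (K(B, d) = ((B + d) - 9)² = (-9 + B + d)²)
K(-54, H(0, -7)) - 435 = (-9 - 54 + (6 - 7 + 0))² - 435 = (-9 - 54 - 1)² - 435 = (-64)² - 435 = 4096 - 435 = 3661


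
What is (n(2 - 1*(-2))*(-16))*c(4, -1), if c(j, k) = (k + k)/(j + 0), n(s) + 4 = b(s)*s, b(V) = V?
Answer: 96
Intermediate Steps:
n(s) = -4 + s² (n(s) = -4 + s*s = -4 + s²)
c(j, k) = 2*k/j (c(j, k) = (2*k)/j = 2*k/j)
(n(2 - 1*(-2))*(-16))*c(4, -1) = ((-4 + (2 - 1*(-2))²)*(-16))*(2*(-1)/4) = ((-4 + (2 + 2)²)*(-16))*(2*(-1)*(¼)) = ((-4 + 4²)*(-16))*(-½) = ((-4 + 16)*(-16))*(-½) = (12*(-16))*(-½) = -192*(-½) = 96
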